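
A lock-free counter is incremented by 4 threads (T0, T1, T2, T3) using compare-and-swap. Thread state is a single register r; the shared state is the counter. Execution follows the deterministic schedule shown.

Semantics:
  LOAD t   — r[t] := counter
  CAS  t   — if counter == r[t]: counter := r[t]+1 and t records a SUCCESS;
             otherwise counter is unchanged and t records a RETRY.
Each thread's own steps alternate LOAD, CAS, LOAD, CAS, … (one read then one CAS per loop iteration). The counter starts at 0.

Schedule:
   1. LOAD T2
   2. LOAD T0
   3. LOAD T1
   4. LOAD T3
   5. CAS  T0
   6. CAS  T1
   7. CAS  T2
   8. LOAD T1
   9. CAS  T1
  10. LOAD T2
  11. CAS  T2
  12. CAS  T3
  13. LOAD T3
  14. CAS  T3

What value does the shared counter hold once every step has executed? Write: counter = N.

   1) LOAD T2:  M=0  r_T2=0
   2) LOAD T0:  M=0  r_T0=0
   3) LOAD T1:  M=0  r_T1=0
   4) LOAD T3:  M=0  r_T3=0
   5) CAS  T0:  M=1  r_T0=0 ✓
   6) CAS  T1:  M=1  r_T1=0 ✗
   7) CAS  T2:  M=1  r_T2=0 ✗
   8) LOAD T1:  M=1  r_T1=1
   9) CAS  T1:  M=2  r_T1=1 ✓
  10) LOAD T2:  M=2  r_T2=2
  11) CAS  T2:  M=3  r_T2=2 ✓
  12) CAS  T3:  M=3  r_T3=0 ✗
  13) LOAD T3:  M=3  r_T3=3
  14) CAS  T3:  M=4  r_T3=3 ✓

counter = 4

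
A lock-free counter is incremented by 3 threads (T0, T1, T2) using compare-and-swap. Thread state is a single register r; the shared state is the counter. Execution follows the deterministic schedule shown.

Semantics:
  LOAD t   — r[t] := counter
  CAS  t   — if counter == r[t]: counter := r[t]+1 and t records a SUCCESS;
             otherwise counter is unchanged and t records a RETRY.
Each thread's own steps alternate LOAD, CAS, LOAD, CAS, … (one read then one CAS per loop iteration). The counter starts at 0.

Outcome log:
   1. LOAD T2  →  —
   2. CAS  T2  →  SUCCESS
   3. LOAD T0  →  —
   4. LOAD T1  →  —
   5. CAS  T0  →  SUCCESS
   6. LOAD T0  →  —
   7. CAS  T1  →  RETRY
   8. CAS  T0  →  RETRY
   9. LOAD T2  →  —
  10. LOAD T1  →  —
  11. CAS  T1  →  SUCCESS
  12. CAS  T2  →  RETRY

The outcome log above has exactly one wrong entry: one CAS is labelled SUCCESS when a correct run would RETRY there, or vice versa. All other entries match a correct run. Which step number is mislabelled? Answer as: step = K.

Correct run:
1. LOAD T2 → mem=0 r[T2]=0 [LOAD]
2. CAS T2 → mem=1 r[T2]=0 [OK]
3. LOAD T0 → mem=1 r[T0]=1 [LOAD]
4. LOAD T1 → mem=1 r[T1]=1 [LOAD]
5. CAS T0 → mem=2 r[T0]=1 [OK]
6. LOAD T0 → mem=2 r[T0]=2 [LOAD]
7. CAS T1 → mem=2 r[T1]=1 [RETRY]
8. CAS T0 → mem=3 r[T0]=2 [OK]
9. LOAD T2 → mem=3 r[T2]=3 [LOAD]
10. LOAD T1 → mem=3 r[T1]=3 [LOAD]
11. CAS T1 → mem=4 r[T1]=3 [OK]
12. CAS T2 → mem=4 r[T2]=3 [RETRY]
Log disagrees first at step 8.

step = 8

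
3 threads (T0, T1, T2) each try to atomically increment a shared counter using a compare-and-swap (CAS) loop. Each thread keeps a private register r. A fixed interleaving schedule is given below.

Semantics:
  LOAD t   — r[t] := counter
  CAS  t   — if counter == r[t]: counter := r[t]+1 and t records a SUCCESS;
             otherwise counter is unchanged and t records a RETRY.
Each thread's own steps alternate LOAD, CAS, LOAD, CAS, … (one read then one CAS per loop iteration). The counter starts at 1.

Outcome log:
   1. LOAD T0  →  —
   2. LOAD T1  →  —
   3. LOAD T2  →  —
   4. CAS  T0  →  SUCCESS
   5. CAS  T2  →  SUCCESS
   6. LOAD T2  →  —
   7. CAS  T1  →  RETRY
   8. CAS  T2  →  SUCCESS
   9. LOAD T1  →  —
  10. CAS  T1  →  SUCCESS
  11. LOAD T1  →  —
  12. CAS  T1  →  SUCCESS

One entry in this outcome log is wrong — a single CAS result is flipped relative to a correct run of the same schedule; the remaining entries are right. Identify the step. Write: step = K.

step = 5

Correct run:
T0 LOAD — after: cnt=1, r=1 — load
T1 LOAD — after: cnt=1, r=1 — load
T2 LOAD — after: cnt=1, r=1 — load
T0 CAS — after: cnt=2, r=1 — ok
T2 CAS — after: cnt=2, r=1 — retry
T2 LOAD — after: cnt=2, r=2 — load
T1 CAS — after: cnt=2, r=1 — retry
T2 CAS — after: cnt=3, r=2 — ok
T1 LOAD — after: cnt=3, r=3 — load
T1 CAS — after: cnt=4, r=3 — ok
T1 LOAD — after: cnt=4, r=4 — load
T1 CAS — after: cnt=5, r=4 — ok
Log disagrees first at step 5.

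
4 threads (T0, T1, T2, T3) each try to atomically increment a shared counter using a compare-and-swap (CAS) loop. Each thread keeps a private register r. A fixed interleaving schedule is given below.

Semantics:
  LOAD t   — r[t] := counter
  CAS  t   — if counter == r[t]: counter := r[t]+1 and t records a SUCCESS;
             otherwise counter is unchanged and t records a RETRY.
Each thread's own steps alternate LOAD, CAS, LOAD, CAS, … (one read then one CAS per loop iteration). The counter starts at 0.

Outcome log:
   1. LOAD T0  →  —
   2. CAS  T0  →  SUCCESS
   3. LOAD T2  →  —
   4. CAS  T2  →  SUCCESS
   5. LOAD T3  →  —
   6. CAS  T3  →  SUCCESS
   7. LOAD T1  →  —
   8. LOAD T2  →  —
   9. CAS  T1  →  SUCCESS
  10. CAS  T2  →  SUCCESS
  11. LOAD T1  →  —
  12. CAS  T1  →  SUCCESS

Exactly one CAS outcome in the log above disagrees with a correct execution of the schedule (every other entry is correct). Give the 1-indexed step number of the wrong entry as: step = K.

step = 10

Re-executing:
#1 T0 reads 0
#2 T0 CAS(0→1) writes; counter now 1
#3 T2 reads 1
#4 T2 CAS(1→2) writes; counter now 2
#5 T3 reads 2
#6 T3 CAS(2→3) writes; counter now 3
#7 T1 reads 3
#8 T2 reads 3
#9 T1 CAS(3→4) writes; counter now 4
#10 T2 CAS(3→4) fails; counter now 4
#11 T1 reads 4
#12 T1 CAS(4→5) writes; counter now 5
Flip is step 10.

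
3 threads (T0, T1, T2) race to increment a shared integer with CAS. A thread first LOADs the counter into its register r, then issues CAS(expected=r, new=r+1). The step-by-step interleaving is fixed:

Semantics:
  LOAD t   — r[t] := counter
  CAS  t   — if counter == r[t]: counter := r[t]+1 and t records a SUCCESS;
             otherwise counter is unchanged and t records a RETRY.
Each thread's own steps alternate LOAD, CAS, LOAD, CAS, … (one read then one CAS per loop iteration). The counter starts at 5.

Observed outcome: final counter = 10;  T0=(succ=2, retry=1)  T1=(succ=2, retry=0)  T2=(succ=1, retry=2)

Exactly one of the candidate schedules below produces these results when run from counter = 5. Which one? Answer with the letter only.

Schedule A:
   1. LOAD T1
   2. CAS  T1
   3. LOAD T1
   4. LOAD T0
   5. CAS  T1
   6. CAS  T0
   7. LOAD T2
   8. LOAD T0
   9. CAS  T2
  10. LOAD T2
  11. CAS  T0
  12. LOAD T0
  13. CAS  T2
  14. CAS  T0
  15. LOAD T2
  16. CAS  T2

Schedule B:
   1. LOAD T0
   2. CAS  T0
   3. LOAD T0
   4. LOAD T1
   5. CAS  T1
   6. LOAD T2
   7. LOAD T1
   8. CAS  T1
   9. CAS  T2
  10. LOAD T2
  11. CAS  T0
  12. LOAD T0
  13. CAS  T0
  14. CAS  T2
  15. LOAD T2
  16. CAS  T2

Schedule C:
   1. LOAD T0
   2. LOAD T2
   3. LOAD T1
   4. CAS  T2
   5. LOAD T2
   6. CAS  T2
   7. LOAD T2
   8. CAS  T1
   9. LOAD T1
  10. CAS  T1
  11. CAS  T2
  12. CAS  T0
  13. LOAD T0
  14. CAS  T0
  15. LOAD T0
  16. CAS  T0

Simulating candidate B:
[1] T0.load  rd  (counter 5, T0.r 5)
[2] T0.cas  hit  (counter 6, T0.r 5)
[3] T0.load  rd  (counter 6, T0.r 6)
[4] T1.load  rd  (counter 6, T1.r 6)
[5] T1.cas  hit  (counter 7, T1.r 6)
[6] T2.load  rd  (counter 7, T2.r 7)
[7] T1.load  rd  (counter 7, T1.r 7)
[8] T1.cas  hit  (counter 8, T1.r 7)
[9] T2.cas  miss  (counter 8, T2.r 7)
[10] T2.load  rd  (counter 8, T2.r 8)
[11] T0.cas  miss  (counter 8, T0.r 6)
[12] T0.load  rd  (counter 8, T0.r 8)
[13] T0.cas  hit  (counter 9, T0.r 8)
[14] T2.cas  miss  (counter 9, T2.r 8)
[15] T2.load  rd  (counter 9, T2.r 9)
[16] T2.cas  hit  (counter 10, T2.r 9)

B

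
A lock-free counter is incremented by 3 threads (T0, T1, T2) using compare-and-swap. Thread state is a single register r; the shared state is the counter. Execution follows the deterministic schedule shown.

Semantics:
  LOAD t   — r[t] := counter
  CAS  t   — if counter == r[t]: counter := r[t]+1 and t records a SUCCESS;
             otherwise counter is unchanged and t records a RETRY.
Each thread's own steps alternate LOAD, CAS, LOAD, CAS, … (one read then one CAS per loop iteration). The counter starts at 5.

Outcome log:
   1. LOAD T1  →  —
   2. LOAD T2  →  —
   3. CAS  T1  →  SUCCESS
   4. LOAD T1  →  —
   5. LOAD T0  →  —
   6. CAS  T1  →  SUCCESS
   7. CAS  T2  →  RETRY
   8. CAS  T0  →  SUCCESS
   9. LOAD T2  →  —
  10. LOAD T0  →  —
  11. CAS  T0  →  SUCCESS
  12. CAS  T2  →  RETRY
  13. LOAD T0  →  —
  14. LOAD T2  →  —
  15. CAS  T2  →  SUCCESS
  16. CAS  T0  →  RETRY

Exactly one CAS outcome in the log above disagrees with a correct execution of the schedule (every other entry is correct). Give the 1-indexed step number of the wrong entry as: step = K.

step = 8

Re-executing:
   1) LOAD T1:  M=5  r_T1=5
   2) LOAD T2:  M=5  r_T2=5
   3) CAS  T1:  M=6  r_T1=5 ✓
   4) LOAD T1:  M=6  r_T1=6
   5) LOAD T0:  M=6  r_T0=6
   6) CAS  T1:  M=7  r_T1=6 ✓
   7) CAS  T2:  M=7  r_T2=5 ✗
   8) CAS  T0:  M=7  r_T0=6 ✗
   9) LOAD T2:  M=7  r_T2=7
  10) LOAD T0:  M=7  r_T0=7
  11) CAS  T0:  M=8  r_T0=7 ✓
  12) CAS  T2:  M=8  r_T2=7 ✗
  13) LOAD T0:  M=8  r_T0=8
  14) LOAD T2:  M=8  r_T2=8
  15) CAS  T2:  M=9  r_T2=8 ✓
  16) CAS  T0:  M=9  r_T0=8 ✗
Log disagrees first at step 8.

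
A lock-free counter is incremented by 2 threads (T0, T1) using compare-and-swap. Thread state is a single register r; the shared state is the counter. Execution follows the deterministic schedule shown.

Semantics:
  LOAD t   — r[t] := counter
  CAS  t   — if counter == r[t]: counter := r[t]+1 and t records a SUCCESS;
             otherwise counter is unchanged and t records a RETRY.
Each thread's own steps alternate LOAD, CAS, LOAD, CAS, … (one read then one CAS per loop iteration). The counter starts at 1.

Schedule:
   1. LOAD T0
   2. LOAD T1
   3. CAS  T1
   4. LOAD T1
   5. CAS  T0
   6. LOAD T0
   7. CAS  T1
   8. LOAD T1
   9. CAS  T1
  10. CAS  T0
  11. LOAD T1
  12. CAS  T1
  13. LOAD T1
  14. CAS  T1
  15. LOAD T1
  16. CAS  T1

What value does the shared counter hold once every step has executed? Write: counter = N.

step 1: T0 LOAD ⇒ load; ctr=1 reg=1
step 2: T1 LOAD ⇒ load; ctr=1 reg=1
step 3: T1 CAS ⇒ ok; ctr=2 reg=1
step 4: T1 LOAD ⇒ load; ctr=2 reg=2
step 5: T0 CAS ⇒ retry; ctr=2 reg=1
step 6: T0 LOAD ⇒ load; ctr=2 reg=2
step 7: T1 CAS ⇒ ok; ctr=3 reg=2
step 8: T1 LOAD ⇒ load; ctr=3 reg=3
step 9: T1 CAS ⇒ ok; ctr=4 reg=3
step 10: T0 CAS ⇒ retry; ctr=4 reg=2
step 11: T1 LOAD ⇒ load; ctr=4 reg=4
step 12: T1 CAS ⇒ ok; ctr=5 reg=4
step 13: T1 LOAD ⇒ load; ctr=5 reg=5
step 14: T1 CAS ⇒ ok; ctr=6 reg=5
step 15: T1 LOAD ⇒ load; ctr=6 reg=6
step 16: T1 CAS ⇒ ok; ctr=7 reg=6

counter = 7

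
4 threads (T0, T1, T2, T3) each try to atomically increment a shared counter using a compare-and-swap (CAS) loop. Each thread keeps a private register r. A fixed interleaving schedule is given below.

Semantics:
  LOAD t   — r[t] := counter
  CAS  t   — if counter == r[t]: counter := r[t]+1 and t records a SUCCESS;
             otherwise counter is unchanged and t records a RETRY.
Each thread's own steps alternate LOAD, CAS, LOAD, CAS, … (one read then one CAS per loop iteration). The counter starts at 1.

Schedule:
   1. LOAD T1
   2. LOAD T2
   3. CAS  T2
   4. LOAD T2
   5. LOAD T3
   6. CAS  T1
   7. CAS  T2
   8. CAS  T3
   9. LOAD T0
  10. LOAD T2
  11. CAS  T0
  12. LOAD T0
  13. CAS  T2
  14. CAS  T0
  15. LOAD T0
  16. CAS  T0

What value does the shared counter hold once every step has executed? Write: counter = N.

1. LOAD T1 → mem=1 r[T1]=1 [LOAD]
2. LOAD T2 → mem=1 r[T2]=1 [LOAD]
3. CAS T2 → mem=2 r[T2]=1 [OK]
4. LOAD T2 → mem=2 r[T2]=2 [LOAD]
5. LOAD T3 → mem=2 r[T3]=2 [LOAD]
6. CAS T1 → mem=2 r[T1]=1 [RETRY]
7. CAS T2 → mem=3 r[T2]=2 [OK]
8. CAS T3 → mem=3 r[T3]=2 [RETRY]
9. LOAD T0 → mem=3 r[T0]=3 [LOAD]
10. LOAD T2 → mem=3 r[T2]=3 [LOAD]
11. CAS T0 → mem=4 r[T0]=3 [OK]
12. LOAD T0 → mem=4 r[T0]=4 [LOAD]
13. CAS T2 → mem=4 r[T2]=3 [RETRY]
14. CAS T0 → mem=5 r[T0]=4 [OK]
15. LOAD T0 → mem=5 r[T0]=5 [LOAD]
16. CAS T0 → mem=6 r[T0]=5 [OK]

counter = 6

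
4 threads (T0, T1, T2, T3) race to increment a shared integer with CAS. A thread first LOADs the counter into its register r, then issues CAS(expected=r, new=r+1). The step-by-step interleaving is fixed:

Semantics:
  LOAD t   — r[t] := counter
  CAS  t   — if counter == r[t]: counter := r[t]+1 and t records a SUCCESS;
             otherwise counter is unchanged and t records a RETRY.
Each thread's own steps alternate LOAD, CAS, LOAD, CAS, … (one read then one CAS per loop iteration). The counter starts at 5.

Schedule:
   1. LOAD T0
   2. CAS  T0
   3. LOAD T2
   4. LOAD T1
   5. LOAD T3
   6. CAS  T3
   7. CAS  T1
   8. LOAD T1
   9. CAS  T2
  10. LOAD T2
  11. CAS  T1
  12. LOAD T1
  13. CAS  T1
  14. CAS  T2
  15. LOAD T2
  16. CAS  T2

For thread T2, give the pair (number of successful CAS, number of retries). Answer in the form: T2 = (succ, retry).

1. LOAD T0 → mem=5 r[T0]=5 [LOAD]
2. CAS T0 → mem=6 r[T0]=5 [OK]
3. LOAD T2 → mem=6 r[T2]=6 [LOAD]
4. LOAD T1 → mem=6 r[T1]=6 [LOAD]
5. LOAD T3 → mem=6 r[T3]=6 [LOAD]
6. CAS T3 → mem=7 r[T3]=6 [OK]
7. CAS T1 → mem=7 r[T1]=6 [RETRY]
8. LOAD T1 → mem=7 r[T1]=7 [LOAD]
9. CAS T2 → mem=7 r[T2]=6 [RETRY]
10. LOAD T2 → mem=7 r[T2]=7 [LOAD]
11. CAS T1 → mem=8 r[T1]=7 [OK]
12. LOAD T1 → mem=8 r[T1]=8 [LOAD]
13. CAS T1 → mem=9 r[T1]=8 [OK]
14. CAS T2 → mem=9 r[T2]=7 [RETRY]
15. LOAD T2 → mem=9 r[T2]=9 [LOAD]
16. CAS T2 → mem=10 r[T2]=9 [OK]

T2 = (1, 2)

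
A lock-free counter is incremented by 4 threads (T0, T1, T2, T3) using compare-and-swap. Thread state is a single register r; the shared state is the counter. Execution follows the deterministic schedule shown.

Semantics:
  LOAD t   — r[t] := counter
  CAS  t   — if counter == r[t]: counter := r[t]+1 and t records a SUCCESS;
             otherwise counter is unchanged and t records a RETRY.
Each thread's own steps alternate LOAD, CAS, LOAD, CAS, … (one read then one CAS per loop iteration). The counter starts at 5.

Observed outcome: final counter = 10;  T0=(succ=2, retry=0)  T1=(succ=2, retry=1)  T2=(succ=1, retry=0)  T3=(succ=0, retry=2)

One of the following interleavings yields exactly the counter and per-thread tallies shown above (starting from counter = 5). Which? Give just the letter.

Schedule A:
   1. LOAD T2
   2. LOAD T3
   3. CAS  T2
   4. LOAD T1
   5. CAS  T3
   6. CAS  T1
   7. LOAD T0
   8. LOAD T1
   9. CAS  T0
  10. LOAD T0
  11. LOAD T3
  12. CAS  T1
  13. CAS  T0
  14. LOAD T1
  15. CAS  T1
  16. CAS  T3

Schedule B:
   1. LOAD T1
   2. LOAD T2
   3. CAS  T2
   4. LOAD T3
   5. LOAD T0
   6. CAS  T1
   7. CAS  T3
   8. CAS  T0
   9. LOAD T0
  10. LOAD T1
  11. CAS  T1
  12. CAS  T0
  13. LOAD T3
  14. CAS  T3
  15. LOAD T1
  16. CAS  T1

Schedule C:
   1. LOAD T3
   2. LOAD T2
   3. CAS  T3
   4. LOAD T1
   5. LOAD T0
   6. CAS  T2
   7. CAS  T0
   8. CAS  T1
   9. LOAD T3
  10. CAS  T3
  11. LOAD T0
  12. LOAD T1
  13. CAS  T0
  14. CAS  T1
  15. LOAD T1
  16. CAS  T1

Simulating candidate A:
[1] T2.load  rd  (counter 5, T2.r 5)
[2] T3.load  rd  (counter 5, T3.r 5)
[3] T2.cas  hit  (counter 6, T2.r 5)
[4] T1.load  rd  (counter 6, T1.r 6)
[5] T3.cas  miss  (counter 6, T3.r 5)
[6] T1.cas  hit  (counter 7, T1.r 6)
[7] T0.load  rd  (counter 7, T0.r 7)
[8] T1.load  rd  (counter 7, T1.r 7)
[9] T0.cas  hit  (counter 8, T0.r 7)
[10] T0.load  rd  (counter 8, T0.r 8)
[11] T3.load  rd  (counter 8, T3.r 8)
[12] T1.cas  miss  (counter 8, T1.r 7)
[13] T0.cas  hit  (counter 9, T0.r 8)
[14] T1.load  rd  (counter 9, T1.r 9)
[15] T1.cas  hit  (counter 10, T1.r 9)
[16] T3.cas  miss  (counter 10, T3.r 8)

A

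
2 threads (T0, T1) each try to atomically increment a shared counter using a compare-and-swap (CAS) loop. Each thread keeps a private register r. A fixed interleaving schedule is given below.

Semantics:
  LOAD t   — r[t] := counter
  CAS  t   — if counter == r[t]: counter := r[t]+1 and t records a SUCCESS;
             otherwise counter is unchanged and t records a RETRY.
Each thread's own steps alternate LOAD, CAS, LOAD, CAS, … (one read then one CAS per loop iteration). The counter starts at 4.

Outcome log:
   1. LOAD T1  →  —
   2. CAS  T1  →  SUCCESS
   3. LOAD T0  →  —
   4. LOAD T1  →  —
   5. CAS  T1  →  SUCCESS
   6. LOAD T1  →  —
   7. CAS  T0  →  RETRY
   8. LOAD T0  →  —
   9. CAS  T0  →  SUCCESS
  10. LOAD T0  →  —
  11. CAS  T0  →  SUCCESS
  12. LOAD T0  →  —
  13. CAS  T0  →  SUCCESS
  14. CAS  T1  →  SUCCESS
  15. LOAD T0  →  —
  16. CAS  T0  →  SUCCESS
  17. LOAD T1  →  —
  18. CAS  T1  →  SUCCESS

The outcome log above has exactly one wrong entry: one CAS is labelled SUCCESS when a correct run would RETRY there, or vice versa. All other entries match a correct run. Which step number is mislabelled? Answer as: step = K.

step = 14

Correct run:
1. LOAD T1 → mem=4 r[T1]=4 [LOAD]
2. CAS T1 → mem=5 r[T1]=4 [OK]
3. LOAD T0 → mem=5 r[T0]=5 [LOAD]
4. LOAD T1 → mem=5 r[T1]=5 [LOAD]
5. CAS T1 → mem=6 r[T1]=5 [OK]
6. LOAD T1 → mem=6 r[T1]=6 [LOAD]
7. CAS T0 → mem=6 r[T0]=5 [RETRY]
8. LOAD T0 → mem=6 r[T0]=6 [LOAD]
9. CAS T0 → mem=7 r[T0]=6 [OK]
10. LOAD T0 → mem=7 r[T0]=7 [LOAD]
11. CAS T0 → mem=8 r[T0]=7 [OK]
12. LOAD T0 → mem=8 r[T0]=8 [LOAD]
13. CAS T0 → mem=9 r[T0]=8 [OK]
14. CAS T1 → mem=9 r[T1]=6 [RETRY]
15. LOAD T0 → mem=9 r[T0]=9 [LOAD]
16. CAS T0 → mem=10 r[T0]=9 [OK]
17. LOAD T1 → mem=10 r[T1]=10 [LOAD]
18. CAS T1 → mem=11 r[T1]=10 [OK]
Log disagrees first at step 14.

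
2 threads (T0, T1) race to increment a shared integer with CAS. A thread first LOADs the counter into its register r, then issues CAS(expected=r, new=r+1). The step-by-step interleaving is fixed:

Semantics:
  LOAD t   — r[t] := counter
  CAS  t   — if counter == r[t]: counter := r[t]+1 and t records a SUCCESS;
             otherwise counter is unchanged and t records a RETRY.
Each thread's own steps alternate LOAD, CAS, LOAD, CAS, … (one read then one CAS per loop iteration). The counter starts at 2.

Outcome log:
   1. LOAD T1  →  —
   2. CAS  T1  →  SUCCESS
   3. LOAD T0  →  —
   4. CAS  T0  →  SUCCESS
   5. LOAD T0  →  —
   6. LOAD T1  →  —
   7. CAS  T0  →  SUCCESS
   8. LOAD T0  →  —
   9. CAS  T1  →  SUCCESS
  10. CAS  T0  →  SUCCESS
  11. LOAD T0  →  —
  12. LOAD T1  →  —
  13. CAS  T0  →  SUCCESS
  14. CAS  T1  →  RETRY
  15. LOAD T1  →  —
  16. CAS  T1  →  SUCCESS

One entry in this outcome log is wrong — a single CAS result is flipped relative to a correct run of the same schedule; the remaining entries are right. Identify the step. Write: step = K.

Re-executing:
#1 T1 reads 2
#2 T1 CAS(2→3) writes; counter now 3
#3 T0 reads 3
#4 T0 CAS(3→4) writes; counter now 4
#5 T0 reads 4
#6 T1 reads 4
#7 T0 CAS(4→5) writes; counter now 5
#8 T0 reads 5
#9 T1 CAS(4→5) fails; counter now 5
#10 T0 CAS(5→6) writes; counter now 6
#11 T0 reads 6
#12 T1 reads 6
#13 T0 CAS(6→7) writes; counter now 7
#14 T1 CAS(6→7) fails; counter now 7
#15 T1 reads 7
#16 T1 CAS(7→8) writes; counter now 8
Mismatch at 9.

step = 9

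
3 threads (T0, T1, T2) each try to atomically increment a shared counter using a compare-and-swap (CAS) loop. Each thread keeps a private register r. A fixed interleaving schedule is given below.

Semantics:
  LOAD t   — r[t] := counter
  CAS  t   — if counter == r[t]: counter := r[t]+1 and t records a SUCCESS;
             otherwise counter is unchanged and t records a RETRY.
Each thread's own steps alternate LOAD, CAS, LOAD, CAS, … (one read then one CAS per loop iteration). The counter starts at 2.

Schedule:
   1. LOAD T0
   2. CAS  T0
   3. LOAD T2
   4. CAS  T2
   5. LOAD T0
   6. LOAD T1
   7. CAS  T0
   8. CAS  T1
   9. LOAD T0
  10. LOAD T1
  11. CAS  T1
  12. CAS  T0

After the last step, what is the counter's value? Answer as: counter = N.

1. LOAD T0 → mem=2 r[T0]=2 [LOAD]
2. CAS T0 → mem=3 r[T0]=2 [OK]
3. LOAD T2 → mem=3 r[T2]=3 [LOAD]
4. CAS T2 → mem=4 r[T2]=3 [OK]
5. LOAD T0 → mem=4 r[T0]=4 [LOAD]
6. LOAD T1 → mem=4 r[T1]=4 [LOAD]
7. CAS T0 → mem=5 r[T0]=4 [OK]
8. CAS T1 → mem=5 r[T1]=4 [RETRY]
9. LOAD T0 → mem=5 r[T0]=5 [LOAD]
10. LOAD T1 → mem=5 r[T1]=5 [LOAD]
11. CAS T1 → mem=6 r[T1]=5 [OK]
12. CAS T0 → mem=6 r[T0]=5 [RETRY]

counter = 6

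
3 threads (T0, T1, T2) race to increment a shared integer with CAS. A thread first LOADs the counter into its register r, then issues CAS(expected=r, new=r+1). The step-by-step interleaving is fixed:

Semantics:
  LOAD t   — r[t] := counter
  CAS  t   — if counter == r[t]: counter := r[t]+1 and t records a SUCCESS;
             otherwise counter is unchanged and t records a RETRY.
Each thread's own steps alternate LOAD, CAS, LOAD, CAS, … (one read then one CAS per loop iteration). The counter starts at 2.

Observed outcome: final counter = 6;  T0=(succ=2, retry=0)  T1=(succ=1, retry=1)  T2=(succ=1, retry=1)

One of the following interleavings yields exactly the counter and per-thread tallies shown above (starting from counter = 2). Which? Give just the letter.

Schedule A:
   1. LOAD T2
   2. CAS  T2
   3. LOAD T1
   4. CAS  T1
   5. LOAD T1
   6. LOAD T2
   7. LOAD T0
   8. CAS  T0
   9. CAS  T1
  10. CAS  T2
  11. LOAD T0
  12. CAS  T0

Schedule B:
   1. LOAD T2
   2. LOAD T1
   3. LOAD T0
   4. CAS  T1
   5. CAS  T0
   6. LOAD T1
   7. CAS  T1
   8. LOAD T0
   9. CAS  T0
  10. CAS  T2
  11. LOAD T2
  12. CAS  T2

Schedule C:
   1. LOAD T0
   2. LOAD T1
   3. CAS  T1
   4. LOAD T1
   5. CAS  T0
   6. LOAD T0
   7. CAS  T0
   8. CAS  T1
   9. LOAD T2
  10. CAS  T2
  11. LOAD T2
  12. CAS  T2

A

Simulating candidate A:
T2 LOAD — after: cnt=2, r=2 — load
T2 CAS — after: cnt=3, r=2 — ok
T1 LOAD — after: cnt=3, r=3 — load
T1 CAS — after: cnt=4, r=3 — ok
T1 LOAD — after: cnt=4, r=4 — load
T2 LOAD — after: cnt=4, r=4 — load
T0 LOAD — after: cnt=4, r=4 — load
T0 CAS — after: cnt=5, r=4 — ok
T1 CAS — after: cnt=5, r=4 — retry
T2 CAS — after: cnt=5, r=4 — retry
T0 LOAD — after: cnt=5, r=5 — load
T0 CAS — after: cnt=6, r=5 — ok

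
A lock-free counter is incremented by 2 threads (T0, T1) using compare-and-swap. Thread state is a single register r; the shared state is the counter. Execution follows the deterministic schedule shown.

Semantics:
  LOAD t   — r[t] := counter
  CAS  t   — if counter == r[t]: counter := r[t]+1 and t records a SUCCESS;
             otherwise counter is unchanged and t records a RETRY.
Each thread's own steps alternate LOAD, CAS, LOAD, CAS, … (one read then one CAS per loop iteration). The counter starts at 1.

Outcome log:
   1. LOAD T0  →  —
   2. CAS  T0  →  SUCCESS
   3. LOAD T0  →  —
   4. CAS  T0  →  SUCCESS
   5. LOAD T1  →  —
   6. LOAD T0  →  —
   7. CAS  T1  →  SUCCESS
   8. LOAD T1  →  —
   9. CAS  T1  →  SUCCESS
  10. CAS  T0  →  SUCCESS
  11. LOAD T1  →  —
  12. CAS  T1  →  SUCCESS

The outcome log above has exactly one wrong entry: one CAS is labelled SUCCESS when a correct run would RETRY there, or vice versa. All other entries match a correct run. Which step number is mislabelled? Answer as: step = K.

Re-executing:
[1] T0.load  rd  (counter 1, T0.r 1)
[2] T0.cas  hit  (counter 2, T0.r 1)
[3] T0.load  rd  (counter 2, T0.r 2)
[4] T0.cas  hit  (counter 3, T0.r 2)
[5] T1.load  rd  (counter 3, T1.r 3)
[6] T0.load  rd  (counter 3, T0.r 3)
[7] T1.cas  hit  (counter 4, T1.r 3)
[8] T1.load  rd  (counter 4, T1.r 4)
[9] T1.cas  hit  (counter 5, T1.r 4)
[10] T0.cas  miss  (counter 5, T0.r 3)
[11] T1.load  rd  (counter 5, T1.r 5)
[12] T1.cas  hit  (counter 6, T1.r 5)
Log disagrees first at step 10.

step = 10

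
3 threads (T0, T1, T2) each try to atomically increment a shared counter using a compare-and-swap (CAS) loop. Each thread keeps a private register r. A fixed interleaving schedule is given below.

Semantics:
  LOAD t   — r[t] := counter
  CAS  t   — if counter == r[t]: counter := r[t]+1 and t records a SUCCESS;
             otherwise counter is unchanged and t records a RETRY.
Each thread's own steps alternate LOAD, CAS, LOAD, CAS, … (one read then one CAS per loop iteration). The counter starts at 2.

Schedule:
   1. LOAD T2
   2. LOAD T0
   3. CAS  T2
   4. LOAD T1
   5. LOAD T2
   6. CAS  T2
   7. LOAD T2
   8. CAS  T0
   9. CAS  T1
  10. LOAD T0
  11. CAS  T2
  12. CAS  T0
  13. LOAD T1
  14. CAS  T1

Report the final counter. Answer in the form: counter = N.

[1] T2.load  rd  (counter 2, T2.r 2)
[2] T0.load  rd  (counter 2, T0.r 2)
[3] T2.cas  hit  (counter 3, T2.r 2)
[4] T1.load  rd  (counter 3, T1.r 3)
[5] T2.load  rd  (counter 3, T2.r 3)
[6] T2.cas  hit  (counter 4, T2.r 3)
[7] T2.load  rd  (counter 4, T2.r 4)
[8] T0.cas  miss  (counter 4, T0.r 2)
[9] T1.cas  miss  (counter 4, T1.r 3)
[10] T0.load  rd  (counter 4, T0.r 4)
[11] T2.cas  hit  (counter 5, T2.r 4)
[12] T0.cas  miss  (counter 5, T0.r 4)
[13] T1.load  rd  (counter 5, T1.r 5)
[14] T1.cas  hit  (counter 6, T1.r 5)

counter = 6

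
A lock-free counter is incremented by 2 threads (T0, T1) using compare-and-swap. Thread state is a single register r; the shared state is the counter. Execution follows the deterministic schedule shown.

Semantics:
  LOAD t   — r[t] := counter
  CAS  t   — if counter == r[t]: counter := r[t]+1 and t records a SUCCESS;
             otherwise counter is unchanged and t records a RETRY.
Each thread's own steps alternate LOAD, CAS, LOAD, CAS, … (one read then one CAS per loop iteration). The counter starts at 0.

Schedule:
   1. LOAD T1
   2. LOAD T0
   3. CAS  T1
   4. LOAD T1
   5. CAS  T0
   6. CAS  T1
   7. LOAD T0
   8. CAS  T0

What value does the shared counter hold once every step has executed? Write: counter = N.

counter = 3

1. LOAD T1 → mem=0 r[T1]=0 [LOAD]
2. LOAD T0 → mem=0 r[T0]=0 [LOAD]
3. CAS T1 → mem=1 r[T1]=0 [OK]
4. LOAD T1 → mem=1 r[T1]=1 [LOAD]
5. CAS T0 → mem=1 r[T0]=0 [RETRY]
6. CAS T1 → mem=2 r[T1]=1 [OK]
7. LOAD T0 → mem=2 r[T0]=2 [LOAD]
8. CAS T0 → mem=3 r[T0]=2 [OK]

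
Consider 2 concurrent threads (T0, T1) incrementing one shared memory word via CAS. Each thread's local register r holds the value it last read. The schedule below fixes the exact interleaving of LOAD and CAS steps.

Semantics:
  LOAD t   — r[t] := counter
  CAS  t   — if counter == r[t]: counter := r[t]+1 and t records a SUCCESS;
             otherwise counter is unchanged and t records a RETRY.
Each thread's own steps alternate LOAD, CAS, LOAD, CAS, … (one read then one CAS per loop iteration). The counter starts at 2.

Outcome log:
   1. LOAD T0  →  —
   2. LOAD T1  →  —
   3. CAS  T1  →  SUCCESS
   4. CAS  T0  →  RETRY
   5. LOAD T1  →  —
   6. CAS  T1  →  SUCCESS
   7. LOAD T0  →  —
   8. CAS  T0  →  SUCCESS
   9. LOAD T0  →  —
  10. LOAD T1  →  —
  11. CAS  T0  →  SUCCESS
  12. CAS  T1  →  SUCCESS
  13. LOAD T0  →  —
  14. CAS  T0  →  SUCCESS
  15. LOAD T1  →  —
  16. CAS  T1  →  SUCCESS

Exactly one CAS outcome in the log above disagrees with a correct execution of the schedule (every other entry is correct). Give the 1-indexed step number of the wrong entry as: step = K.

step = 12

Reference trace:
1. LOAD T0 → mem=2 r[T0]=2 [LOAD]
2. LOAD T1 → mem=2 r[T1]=2 [LOAD]
3. CAS T1 → mem=3 r[T1]=2 [OK]
4. CAS T0 → mem=3 r[T0]=2 [RETRY]
5. LOAD T1 → mem=3 r[T1]=3 [LOAD]
6. CAS T1 → mem=4 r[T1]=3 [OK]
7. LOAD T0 → mem=4 r[T0]=4 [LOAD]
8. CAS T0 → mem=5 r[T0]=4 [OK]
9. LOAD T0 → mem=5 r[T0]=5 [LOAD]
10. LOAD T1 → mem=5 r[T1]=5 [LOAD]
11. CAS T0 → mem=6 r[T0]=5 [OK]
12. CAS T1 → mem=6 r[T1]=5 [RETRY]
13. LOAD T0 → mem=6 r[T0]=6 [LOAD]
14. CAS T0 → mem=7 r[T0]=6 [OK]
15. LOAD T1 → mem=7 r[T1]=7 [LOAD]
16. CAS T1 → mem=8 r[T1]=7 [OK]
Mismatch at 12.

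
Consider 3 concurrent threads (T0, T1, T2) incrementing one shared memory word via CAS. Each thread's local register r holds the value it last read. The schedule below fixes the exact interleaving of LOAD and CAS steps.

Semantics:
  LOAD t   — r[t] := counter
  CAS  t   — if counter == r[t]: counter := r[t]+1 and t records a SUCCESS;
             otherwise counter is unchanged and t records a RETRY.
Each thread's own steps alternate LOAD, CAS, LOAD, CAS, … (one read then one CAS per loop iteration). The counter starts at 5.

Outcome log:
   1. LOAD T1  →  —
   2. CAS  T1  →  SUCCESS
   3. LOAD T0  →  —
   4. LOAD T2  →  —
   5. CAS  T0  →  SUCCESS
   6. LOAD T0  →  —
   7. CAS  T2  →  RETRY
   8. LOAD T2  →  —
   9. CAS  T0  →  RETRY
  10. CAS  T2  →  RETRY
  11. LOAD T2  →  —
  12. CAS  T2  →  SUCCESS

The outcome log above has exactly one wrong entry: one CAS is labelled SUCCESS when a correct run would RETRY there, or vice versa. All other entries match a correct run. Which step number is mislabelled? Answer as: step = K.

step = 9

Correct run:
#1 T1 reads 5
#2 T1 CAS(5→6) writes; counter now 6
#3 T0 reads 6
#4 T2 reads 6
#5 T0 CAS(6→7) writes; counter now 7
#6 T0 reads 7
#7 T2 CAS(6→7) fails; counter now 7
#8 T2 reads 7
#9 T0 CAS(7→8) writes; counter now 8
#10 T2 CAS(7→8) fails; counter now 8
#11 T2 reads 8
#12 T2 CAS(8→9) writes; counter now 9
Mismatch at 9.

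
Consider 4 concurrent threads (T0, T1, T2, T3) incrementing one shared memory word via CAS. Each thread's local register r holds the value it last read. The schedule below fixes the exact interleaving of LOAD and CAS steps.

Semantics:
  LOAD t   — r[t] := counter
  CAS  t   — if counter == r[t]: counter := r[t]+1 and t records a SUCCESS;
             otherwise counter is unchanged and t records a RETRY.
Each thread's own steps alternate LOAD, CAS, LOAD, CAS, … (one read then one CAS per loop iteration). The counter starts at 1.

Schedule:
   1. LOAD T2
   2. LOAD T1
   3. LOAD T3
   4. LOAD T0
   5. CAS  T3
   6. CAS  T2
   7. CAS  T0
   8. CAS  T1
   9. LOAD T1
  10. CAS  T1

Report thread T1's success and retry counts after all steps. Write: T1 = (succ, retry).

T2 LOAD — after: cnt=1, r=1 — load
T1 LOAD — after: cnt=1, r=1 — load
T3 LOAD — after: cnt=1, r=1 — load
T0 LOAD — after: cnt=1, r=1 — load
T3 CAS — after: cnt=2, r=1 — ok
T2 CAS — after: cnt=2, r=1 — retry
T0 CAS — after: cnt=2, r=1 — retry
T1 CAS — after: cnt=2, r=1 — retry
T1 LOAD — after: cnt=2, r=2 — load
T1 CAS — after: cnt=3, r=2 — ok

T1 = (1, 1)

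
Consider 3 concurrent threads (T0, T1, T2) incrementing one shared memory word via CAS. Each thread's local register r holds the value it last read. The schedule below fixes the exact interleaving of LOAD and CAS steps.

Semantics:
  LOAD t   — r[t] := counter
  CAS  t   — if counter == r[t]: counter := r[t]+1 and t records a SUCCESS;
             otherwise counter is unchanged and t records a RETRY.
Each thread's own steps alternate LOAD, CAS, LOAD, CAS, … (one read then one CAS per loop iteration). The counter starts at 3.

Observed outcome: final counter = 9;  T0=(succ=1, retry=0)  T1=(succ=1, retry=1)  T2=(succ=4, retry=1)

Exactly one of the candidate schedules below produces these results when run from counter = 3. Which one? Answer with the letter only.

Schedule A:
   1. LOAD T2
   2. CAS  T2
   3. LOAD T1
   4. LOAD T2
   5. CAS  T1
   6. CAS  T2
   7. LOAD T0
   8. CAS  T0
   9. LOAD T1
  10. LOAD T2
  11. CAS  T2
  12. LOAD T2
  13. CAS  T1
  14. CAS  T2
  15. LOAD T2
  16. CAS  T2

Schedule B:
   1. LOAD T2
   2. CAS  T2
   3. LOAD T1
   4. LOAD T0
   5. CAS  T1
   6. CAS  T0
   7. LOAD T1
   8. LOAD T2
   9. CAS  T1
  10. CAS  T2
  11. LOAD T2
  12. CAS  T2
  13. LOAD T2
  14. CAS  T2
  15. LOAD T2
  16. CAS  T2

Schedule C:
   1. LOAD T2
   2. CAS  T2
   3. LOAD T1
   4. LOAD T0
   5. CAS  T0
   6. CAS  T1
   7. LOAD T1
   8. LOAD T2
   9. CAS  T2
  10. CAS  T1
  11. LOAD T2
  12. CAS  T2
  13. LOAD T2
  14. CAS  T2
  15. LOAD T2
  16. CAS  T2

Tracing schedule A:
[1] T2.load  rd  (counter 3, T2.r 3)
[2] T2.cas  hit  (counter 4, T2.r 3)
[3] T1.load  rd  (counter 4, T1.r 4)
[4] T2.load  rd  (counter 4, T2.r 4)
[5] T1.cas  hit  (counter 5, T1.r 4)
[6] T2.cas  miss  (counter 5, T2.r 4)
[7] T0.load  rd  (counter 5, T0.r 5)
[8] T0.cas  hit  (counter 6, T0.r 5)
[9] T1.load  rd  (counter 6, T1.r 6)
[10] T2.load  rd  (counter 6, T2.r 6)
[11] T2.cas  hit  (counter 7, T2.r 6)
[12] T2.load  rd  (counter 7, T2.r 7)
[13] T1.cas  miss  (counter 7, T1.r 6)
[14] T2.cas  hit  (counter 8, T2.r 7)
[15] T2.load  rd  (counter 8, T2.r 8)
[16] T2.cas  hit  (counter 9, T2.r 8)

A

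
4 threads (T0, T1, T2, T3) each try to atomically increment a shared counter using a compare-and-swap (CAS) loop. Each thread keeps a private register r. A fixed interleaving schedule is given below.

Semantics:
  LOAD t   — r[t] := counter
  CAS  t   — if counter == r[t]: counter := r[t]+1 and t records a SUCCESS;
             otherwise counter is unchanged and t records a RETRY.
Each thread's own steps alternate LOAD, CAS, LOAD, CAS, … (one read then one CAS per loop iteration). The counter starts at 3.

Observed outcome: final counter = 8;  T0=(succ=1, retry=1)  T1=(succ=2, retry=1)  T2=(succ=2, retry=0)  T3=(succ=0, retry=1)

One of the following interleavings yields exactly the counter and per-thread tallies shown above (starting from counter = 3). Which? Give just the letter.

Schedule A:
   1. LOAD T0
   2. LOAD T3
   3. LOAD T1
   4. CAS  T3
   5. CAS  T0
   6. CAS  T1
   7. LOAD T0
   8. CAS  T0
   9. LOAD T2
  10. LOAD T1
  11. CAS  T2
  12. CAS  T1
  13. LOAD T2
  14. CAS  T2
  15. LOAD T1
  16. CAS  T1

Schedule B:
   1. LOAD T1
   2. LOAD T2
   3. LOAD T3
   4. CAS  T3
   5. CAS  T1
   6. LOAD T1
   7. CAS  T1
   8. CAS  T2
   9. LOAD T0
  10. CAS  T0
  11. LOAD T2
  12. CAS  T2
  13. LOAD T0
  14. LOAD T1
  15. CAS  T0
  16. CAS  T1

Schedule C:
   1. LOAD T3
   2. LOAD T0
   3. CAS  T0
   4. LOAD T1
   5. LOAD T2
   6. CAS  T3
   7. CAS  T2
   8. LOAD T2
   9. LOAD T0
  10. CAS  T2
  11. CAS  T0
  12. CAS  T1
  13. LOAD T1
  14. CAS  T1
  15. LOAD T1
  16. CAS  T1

C

Run C:
#1 T3 reads 3
#2 T0 reads 3
#3 T0 CAS(3→4) writes; counter now 4
#4 T1 reads 4
#5 T2 reads 4
#6 T3 CAS(3→4) fails; counter now 4
#7 T2 CAS(4→5) writes; counter now 5
#8 T2 reads 5
#9 T0 reads 5
#10 T2 CAS(5→6) writes; counter now 6
#11 T0 CAS(5→6) fails; counter now 6
#12 T1 CAS(4→5) fails; counter now 6
#13 T1 reads 6
#14 T1 CAS(6→7) writes; counter now 7
#15 T1 reads 7
#16 T1 CAS(7→8) writes; counter now 8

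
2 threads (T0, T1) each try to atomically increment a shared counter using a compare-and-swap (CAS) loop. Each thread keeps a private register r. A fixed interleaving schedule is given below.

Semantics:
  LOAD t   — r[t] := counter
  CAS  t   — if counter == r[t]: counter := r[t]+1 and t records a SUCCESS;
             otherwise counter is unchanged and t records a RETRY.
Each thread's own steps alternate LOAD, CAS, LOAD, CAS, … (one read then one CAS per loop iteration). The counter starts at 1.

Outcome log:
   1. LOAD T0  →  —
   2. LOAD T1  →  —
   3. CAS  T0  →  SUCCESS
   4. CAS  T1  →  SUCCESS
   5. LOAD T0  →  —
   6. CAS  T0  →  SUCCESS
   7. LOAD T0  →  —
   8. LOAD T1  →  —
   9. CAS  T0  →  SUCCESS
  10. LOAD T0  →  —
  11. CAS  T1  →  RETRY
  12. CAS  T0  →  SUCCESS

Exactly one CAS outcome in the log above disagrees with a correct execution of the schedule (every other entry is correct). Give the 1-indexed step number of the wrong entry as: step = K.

step = 4

Reference trace:
T0 LOAD — after: cnt=1, r=1 — load
T1 LOAD — after: cnt=1, r=1 — load
T0 CAS — after: cnt=2, r=1 — ok
T1 CAS — after: cnt=2, r=1 — retry
T0 LOAD — after: cnt=2, r=2 — load
T0 CAS — after: cnt=3, r=2 — ok
T0 LOAD — after: cnt=3, r=3 — load
T1 LOAD — after: cnt=3, r=3 — load
T0 CAS — after: cnt=4, r=3 — ok
T0 LOAD — after: cnt=4, r=4 — load
T1 CAS — after: cnt=4, r=3 — retry
T0 CAS — after: cnt=5, r=4 — ok
Flip is step 4.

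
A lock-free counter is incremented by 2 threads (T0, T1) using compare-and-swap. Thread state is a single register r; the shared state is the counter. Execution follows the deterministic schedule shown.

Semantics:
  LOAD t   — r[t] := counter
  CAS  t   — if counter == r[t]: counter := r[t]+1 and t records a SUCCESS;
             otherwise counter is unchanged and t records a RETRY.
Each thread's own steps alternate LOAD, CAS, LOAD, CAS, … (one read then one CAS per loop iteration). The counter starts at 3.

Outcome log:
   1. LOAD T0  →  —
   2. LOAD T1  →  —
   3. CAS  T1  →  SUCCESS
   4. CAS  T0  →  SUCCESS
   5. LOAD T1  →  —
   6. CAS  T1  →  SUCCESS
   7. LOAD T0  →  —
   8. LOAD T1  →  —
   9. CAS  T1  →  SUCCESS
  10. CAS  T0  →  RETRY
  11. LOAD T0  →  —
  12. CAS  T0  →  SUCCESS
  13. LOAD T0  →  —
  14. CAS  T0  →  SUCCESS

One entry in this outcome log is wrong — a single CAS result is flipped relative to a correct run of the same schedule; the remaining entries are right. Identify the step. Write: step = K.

Reference trace:
1. LOAD T0 → mem=3 r[T0]=3 [LOAD]
2. LOAD T1 → mem=3 r[T1]=3 [LOAD]
3. CAS T1 → mem=4 r[T1]=3 [OK]
4. CAS T0 → mem=4 r[T0]=3 [RETRY]
5. LOAD T1 → mem=4 r[T1]=4 [LOAD]
6. CAS T1 → mem=5 r[T1]=4 [OK]
7. LOAD T0 → mem=5 r[T0]=5 [LOAD]
8. LOAD T1 → mem=5 r[T1]=5 [LOAD]
9. CAS T1 → mem=6 r[T1]=5 [OK]
10. CAS T0 → mem=6 r[T0]=5 [RETRY]
11. LOAD T0 → mem=6 r[T0]=6 [LOAD]
12. CAS T0 → mem=7 r[T0]=6 [OK]
13. LOAD T0 → mem=7 r[T0]=7 [LOAD]
14. CAS T0 → mem=8 r[T0]=7 [OK]
Log disagrees first at step 4.

step = 4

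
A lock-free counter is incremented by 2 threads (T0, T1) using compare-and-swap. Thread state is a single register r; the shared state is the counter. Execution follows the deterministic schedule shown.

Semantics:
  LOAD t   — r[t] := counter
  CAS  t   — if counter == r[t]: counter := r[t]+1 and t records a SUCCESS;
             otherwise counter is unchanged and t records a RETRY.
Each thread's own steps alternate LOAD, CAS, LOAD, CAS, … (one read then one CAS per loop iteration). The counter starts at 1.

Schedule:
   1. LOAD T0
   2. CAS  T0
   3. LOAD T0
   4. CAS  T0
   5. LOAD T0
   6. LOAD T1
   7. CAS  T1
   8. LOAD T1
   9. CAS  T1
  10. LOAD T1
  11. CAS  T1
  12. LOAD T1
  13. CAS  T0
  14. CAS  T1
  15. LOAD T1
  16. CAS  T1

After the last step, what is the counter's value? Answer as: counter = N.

counter = 8

#1 T0 reads 1
#2 T0 CAS(1→2) writes; counter now 2
#3 T0 reads 2
#4 T0 CAS(2→3) writes; counter now 3
#5 T0 reads 3
#6 T1 reads 3
#7 T1 CAS(3→4) writes; counter now 4
#8 T1 reads 4
#9 T1 CAS(4→5) writes; counter now 5
#10 T1 reads 5
#11 T1 CAS(5→6) writes; counter now 6
#12 T1 reads 6
#13 T0 CAS(3→4) fails; counter now 6
#14 T1 CAS(6→7) writes; counter now 7
#15 T1 reads 7
#16 T1 CAS(7→8) writes; counter now 8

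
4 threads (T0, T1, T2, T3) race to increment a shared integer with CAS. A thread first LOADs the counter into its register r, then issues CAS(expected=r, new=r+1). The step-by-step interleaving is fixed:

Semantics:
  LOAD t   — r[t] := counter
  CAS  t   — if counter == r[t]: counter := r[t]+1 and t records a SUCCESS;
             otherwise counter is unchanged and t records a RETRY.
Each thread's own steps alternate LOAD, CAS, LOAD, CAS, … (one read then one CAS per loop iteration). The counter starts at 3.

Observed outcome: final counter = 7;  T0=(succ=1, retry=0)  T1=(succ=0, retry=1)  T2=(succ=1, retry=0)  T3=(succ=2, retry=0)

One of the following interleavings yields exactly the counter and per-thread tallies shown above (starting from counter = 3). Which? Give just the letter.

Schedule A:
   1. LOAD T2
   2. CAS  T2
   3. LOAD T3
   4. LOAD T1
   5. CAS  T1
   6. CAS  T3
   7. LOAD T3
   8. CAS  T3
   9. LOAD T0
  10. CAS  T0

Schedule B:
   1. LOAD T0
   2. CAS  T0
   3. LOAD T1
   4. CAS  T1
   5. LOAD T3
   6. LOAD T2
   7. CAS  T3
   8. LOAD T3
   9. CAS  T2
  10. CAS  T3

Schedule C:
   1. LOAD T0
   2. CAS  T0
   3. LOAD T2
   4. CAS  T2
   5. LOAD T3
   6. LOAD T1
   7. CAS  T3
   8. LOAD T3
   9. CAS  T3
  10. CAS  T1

C

Simulating candidate C:
#1 T0 reads 3
#2 T0 CAS(3→4) writes; counter now 4
#3 T2 reads 4
#4 T2 CAS(4→5) writes; counter now 5
#5 T3 reads 5
#6 T1 reads 5
#7 T3 CAS(5→6) writes; counter now 6
#8 T3 reads 6
#9 T3 CAS(6→7) writes; counter now 7
#10 T1 CAS(5→6) fails; counter now 7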